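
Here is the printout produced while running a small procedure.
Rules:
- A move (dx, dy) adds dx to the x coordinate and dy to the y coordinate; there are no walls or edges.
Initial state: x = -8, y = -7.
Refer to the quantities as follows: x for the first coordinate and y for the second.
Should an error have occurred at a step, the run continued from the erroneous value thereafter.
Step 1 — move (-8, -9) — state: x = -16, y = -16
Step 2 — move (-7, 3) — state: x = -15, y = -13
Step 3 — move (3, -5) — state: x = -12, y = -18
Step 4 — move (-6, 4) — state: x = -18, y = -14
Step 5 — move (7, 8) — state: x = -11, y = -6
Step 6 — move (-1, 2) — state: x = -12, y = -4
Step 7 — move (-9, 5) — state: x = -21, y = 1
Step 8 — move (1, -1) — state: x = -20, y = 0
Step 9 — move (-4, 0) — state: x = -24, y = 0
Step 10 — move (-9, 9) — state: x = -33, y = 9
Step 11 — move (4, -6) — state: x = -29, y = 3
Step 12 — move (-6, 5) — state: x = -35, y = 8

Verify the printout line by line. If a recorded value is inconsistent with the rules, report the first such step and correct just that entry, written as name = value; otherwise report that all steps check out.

step 2, x = -23

step 1: x = -8 + (-8) = -16, y = -7 + (-9) = -16 -> agrees with the printout
step 2: x = -16 + (-7) = -23, y = -16 + (3) = -13 -> the entry is off here
First incorrect step: 2; the correct value is x = -23.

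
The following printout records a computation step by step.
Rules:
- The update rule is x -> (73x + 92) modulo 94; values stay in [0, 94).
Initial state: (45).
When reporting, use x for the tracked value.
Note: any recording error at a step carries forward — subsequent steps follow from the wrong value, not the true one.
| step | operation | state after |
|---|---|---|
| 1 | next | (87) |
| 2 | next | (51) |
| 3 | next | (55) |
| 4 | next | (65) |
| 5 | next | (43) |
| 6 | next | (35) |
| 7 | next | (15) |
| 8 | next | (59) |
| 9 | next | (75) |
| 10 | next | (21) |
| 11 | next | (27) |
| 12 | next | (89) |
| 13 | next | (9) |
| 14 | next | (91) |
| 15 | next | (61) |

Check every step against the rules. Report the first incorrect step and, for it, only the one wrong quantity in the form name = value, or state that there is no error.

no error

step 1: x = (73*45 + 92) mod 94 = 87 -> checks out
step 2: x = (73*87 + 92) mod 94 = 51 -> in agreement
step 3: x = (73*51 + 92) mod 94 = 55 -> verified
step 4: x = (73*55 + 92) mod 94 = 65 -> agrees with the printout
step 5: x = (73*65 + 92) mod 94 = 43 -> checks out
step 6: x = (73*43 + 92) mod 94 = 35 -> same as recorded
step 7: x = (73*35 + 92) mod 94 = 15 -> matches
step 8: x = (73*15 + 92) mod 94 = 59 -> confirmed correct
step 9: x = (73*59 + 92) mod 94 = 75 -> agrees with the printout
step 10: x = (73*75 + 92) mod 94 = 21 -> consistent with the printout
step 11: x = (73*21 + 92) mod 94 = 27 -> in agreement
step 12: x = (73*27 + 92) mod 94 = 89 -> in agreement
step 13: x = (73*89 + 92) mod 94 = 9 -> in agreement
step 14: x = (73*9 + 92) mod 94 = 91 -> matches
step 15: x = (73*91 + 92) mod 94 = 61 -> no discrepancy
All steps check out; nothing to correct.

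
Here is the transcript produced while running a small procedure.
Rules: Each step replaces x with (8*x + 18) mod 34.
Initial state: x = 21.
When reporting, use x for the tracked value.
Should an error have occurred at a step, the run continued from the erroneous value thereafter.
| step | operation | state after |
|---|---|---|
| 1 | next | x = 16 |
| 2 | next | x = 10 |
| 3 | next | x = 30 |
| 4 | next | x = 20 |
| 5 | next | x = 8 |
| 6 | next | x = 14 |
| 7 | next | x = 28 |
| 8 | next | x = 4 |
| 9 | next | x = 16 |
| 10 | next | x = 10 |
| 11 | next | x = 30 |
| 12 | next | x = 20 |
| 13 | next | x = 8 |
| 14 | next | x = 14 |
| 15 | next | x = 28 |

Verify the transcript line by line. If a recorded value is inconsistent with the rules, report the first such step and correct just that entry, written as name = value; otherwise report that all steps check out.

step 1: x = (8*21 + 18) mod 34 = 16 -> checks out
step 2: x = (8*16 + 18) mod 34 = 10 -> verified
step 3: x = (8*10 + 18) mod 34 = 30 -> in agreement
step 4: x = (8*30 + 18) mod 34 = 20 -> exactly as logged
step 5: x = (8*20 + 18) mod 34 = 8 -> no discrepancy
step 6: x = (8*8 + 18) mod 34 = 14 -> exactly as logged
step 7: x = (8*14 + 18) mod 34 = 28 -> in agreement
step 8: x = (8*28 + 18) mod 34 = 4 -> in agreement
step 9: x = (8*4 + 18) mod 34 = 16 -> no discrepancy
step 10: x = (8*16 + 18) mod 34 = 10 -> verified
step 11: x = (8*10 + 18) mod 34 = 30 -> matches
step 12: x = (8*30 + 18) mod 34 = 20 -> confirmed correct
step 13: x = (8*20 + 18) mod 34 = 8 -> verified
step 14: x = (8*8 + 18) mod 34 = 14 -> confirmed correct
step 15: x = (8*14 + 18) mod 34 = 28 -> verified
Each recorded entry agrees with the recomputation.

no error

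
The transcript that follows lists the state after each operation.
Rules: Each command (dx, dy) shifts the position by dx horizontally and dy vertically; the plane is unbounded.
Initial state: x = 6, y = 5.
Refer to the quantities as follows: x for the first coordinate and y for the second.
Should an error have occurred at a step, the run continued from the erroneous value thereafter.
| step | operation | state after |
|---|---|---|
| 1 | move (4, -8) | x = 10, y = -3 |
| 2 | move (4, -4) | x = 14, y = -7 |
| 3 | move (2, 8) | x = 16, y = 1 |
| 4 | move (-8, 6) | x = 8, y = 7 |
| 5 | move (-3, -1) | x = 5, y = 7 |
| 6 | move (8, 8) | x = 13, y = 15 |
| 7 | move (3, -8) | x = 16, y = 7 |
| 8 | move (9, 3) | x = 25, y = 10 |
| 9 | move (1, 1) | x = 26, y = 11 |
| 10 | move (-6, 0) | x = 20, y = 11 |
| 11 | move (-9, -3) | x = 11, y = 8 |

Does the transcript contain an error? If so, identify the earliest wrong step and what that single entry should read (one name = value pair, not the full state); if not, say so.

Recomputing the run from the initial state:
step 1: x = 10, y = -3
step 2: x = 14, y = -7
step 3: x = 16, y = 1
step 4: x = 8, y = 7
step 5: x = 5, y = 6
step 6: x = 13, y = 14
step 7: x = 16, y = 6
step 8: x = 25, y = 9
step 9: x = 26, y = 10
step 10: x = 20, y = 10
step 11: x = 11, y = 7
The first disagreement with the transcript is at step 5, where the value should be y = 6.

step 5, y = 6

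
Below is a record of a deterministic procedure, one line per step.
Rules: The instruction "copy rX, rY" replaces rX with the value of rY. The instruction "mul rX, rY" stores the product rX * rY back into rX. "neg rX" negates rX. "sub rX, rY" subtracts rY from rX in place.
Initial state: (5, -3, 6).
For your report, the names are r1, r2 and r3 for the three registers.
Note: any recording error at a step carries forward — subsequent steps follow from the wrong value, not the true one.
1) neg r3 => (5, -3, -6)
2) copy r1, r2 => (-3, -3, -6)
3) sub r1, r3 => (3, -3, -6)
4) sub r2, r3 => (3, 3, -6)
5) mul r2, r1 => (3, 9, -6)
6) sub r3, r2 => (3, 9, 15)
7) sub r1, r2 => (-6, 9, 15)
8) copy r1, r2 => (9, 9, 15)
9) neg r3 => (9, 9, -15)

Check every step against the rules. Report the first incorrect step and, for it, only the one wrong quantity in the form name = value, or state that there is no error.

step 6, r3 = -15

Step 1: r3 = -(6) = -6 — no discrepancy.
Step 2: r1 = -3 — no discrepancy.
Step 3: r1 = -3 - -6 = 3 — exactly as logged.
Step 4: r2 = -3 - -6 = 3 — matches.
Step 5: r2 = 3 * 3 = 9 — agrees with the record.
Step 6: r3 = -6 - 9 = -15 — the entry is off here.
First incorrect step: 6; the correct value is r3 = -15.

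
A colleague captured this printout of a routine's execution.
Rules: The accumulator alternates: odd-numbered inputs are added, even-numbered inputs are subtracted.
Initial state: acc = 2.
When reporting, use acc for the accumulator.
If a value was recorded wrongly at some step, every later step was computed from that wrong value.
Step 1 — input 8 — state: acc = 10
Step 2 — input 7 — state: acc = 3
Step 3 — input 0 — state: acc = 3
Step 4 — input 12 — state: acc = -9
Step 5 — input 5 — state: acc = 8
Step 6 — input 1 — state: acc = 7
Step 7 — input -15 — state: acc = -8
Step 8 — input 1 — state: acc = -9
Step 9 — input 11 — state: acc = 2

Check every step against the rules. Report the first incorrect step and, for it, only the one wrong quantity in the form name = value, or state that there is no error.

step 5, acc = -4

Recomputing the run from the initial state:
step 1: acc = 10
step 2: acc = 3
step 3: acc = 3
step 4: acc = -9
step 5: acc = -4
step 6: acc = -5
step 7: acc = -20
step 8: acc = -21
step 9: acc = -10
The first disagreement with the printout is at step 5, where the value should be acc = -4.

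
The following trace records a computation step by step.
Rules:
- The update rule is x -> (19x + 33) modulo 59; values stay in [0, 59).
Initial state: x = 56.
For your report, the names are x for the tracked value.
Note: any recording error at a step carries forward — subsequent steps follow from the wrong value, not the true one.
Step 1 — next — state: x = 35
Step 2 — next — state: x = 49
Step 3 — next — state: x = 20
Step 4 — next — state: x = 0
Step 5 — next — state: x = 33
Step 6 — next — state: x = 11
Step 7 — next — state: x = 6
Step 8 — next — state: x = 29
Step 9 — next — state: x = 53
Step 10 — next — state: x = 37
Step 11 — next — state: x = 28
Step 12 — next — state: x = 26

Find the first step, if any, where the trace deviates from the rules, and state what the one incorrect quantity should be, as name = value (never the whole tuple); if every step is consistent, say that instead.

Recomputing the run from the initial state:
step 1: x = 35
step 2: x = 49
step 3: x = 20
step 4: x = 0
step 5: x = 33
step 6: x = 11
step 7: x = 6
step 8: x = 29
step 9: x = 53
step 10: x = 37
step 11: x = 28
step 12: x = 34
The first disagreement with the trace is at step 12, where the value should be x = 34.

step 12, x = 34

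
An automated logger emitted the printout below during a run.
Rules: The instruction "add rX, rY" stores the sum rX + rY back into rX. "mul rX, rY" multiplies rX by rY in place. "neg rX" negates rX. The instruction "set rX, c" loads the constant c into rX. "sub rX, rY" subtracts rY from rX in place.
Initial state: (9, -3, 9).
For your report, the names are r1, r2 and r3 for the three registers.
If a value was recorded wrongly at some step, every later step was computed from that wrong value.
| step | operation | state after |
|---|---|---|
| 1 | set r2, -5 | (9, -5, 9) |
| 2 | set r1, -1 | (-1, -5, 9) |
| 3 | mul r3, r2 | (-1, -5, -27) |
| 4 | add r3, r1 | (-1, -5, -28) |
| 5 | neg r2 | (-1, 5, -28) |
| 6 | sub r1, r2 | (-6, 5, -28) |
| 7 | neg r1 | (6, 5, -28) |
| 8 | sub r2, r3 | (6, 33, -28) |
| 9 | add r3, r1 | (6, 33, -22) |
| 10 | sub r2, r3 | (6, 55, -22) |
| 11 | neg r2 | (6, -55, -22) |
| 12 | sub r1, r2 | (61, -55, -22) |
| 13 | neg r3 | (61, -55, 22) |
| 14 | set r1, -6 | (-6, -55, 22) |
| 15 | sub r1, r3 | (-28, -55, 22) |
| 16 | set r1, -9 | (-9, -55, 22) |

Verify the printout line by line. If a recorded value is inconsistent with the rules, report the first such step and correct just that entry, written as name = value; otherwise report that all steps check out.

step 1: r2 = -5 -> checks out
step 2: r1 = -1 -> exactly as logged
step 3: r3 = 9 * -5 = -45 -> a discrepancy with the printout
Conclusion: step 3 carries the first error; the entry should be r3 = -45.

step 3, r3 = -45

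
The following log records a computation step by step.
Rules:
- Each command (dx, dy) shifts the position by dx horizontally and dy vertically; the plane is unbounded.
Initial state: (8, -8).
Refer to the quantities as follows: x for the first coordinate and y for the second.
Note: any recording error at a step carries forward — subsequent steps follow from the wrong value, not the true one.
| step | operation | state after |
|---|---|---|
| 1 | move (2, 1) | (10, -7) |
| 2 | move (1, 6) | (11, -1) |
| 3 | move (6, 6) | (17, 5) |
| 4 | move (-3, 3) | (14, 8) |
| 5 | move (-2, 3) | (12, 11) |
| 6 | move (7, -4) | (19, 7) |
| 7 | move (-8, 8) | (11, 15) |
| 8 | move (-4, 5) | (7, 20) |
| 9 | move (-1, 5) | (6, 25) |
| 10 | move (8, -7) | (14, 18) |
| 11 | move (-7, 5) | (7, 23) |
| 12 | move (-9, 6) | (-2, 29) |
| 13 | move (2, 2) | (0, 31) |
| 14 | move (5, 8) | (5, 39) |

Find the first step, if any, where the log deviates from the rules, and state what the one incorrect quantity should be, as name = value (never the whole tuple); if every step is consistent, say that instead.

no error

Step 1: x = 8 + (2) = 10, y = -8 + (1) = -7 — in agreement.
Step 2: x = 10 + (1) = 11, y = -7 + (6) = -1 — verified.
Step 3: x = 11 + (6) = 17, y = -1 + (6) = 5 — consistent with the log.
Step 4: x = 17 + (-3) = 14, y = 5 + (3) = 8 — in agreement.
Step 5: x = 14 + (-2) = 12, y = 8 + (3) = 11 — no discrepancy.
Step 6: x = 12 + (7) = 19, y = 11 + (-4) = 7 — checks out.
Step 7: x = 19 + (-8) = 11, y = 7 + (8) = 15 — consistent with the log.
Step 8: x = 11 + (-4) = 7, y = 15 + (5) = 20 — in agreement.
Step 9: x = 7 + (-1) = 6, y = 20 + (5) = 25 — matches.
Step 10: x = 6 + (8) = 14, y = 25 + (-7) = 18 — matches.
Step 11: x = 14 + (-7) = 7, y = 18 + (5) = 23 — no discrepancy.
Step 12: x = 7 + (-9) = -2, y = 23 + (6) = 29 — checks out.
Step 13: x = -2 + (2) = 0, y = 29 + (2) = 31 — consistent with the log.
Step 14: x = 0 + (5) = 5, y = 31 + (8) = 39 — in agreement.
Each recorded entry agrees with the recomputation.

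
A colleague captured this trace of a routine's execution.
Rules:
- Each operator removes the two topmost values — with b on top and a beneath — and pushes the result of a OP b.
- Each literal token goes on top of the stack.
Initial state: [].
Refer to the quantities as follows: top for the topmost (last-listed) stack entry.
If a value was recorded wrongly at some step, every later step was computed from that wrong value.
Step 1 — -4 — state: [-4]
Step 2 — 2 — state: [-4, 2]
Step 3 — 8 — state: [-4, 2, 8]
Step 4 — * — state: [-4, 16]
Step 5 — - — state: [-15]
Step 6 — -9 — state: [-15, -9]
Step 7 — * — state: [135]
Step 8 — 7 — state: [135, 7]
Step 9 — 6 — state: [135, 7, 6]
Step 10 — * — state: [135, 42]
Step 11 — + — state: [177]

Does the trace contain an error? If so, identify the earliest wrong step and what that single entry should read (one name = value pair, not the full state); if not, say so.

step 5, top = -20

step 1: push -4: top = -4 -> consistent with the trace
step 2: push 2: top = 2 -> verified
step 3: push 8: top = 8 -> agrees with the trace
step 4: 2 * 8 = 16 -> same as recorded
step 5: -4 - 16 = -20 -> a discrepancy with the trace
Conclusion: step 5 carries the first error; the entry should be top = -20.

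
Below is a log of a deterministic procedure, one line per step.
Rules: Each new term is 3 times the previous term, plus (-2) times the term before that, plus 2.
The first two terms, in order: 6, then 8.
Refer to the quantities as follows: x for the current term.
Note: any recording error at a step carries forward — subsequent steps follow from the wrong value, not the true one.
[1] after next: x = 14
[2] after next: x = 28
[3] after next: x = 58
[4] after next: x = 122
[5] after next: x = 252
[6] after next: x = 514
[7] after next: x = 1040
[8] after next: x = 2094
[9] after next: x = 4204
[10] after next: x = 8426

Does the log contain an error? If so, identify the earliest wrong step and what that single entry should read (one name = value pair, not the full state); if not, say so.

step 4, x = 120

1. x = 3*(8) + (-2)*(6) + (2) = 14 (checks out)
2. x = 3*(14) + (-2)*(8) + (2) = 28 (same as recorded)
3. x = 3*(28) + (-2)*(14) + (2) = 58 (checks out)
4. x = 3*(58) + (-2)*(28) + (2) = 120 (the recorded entry deviates here)
So the first discrepancy is step 4, where the right value is x = 120.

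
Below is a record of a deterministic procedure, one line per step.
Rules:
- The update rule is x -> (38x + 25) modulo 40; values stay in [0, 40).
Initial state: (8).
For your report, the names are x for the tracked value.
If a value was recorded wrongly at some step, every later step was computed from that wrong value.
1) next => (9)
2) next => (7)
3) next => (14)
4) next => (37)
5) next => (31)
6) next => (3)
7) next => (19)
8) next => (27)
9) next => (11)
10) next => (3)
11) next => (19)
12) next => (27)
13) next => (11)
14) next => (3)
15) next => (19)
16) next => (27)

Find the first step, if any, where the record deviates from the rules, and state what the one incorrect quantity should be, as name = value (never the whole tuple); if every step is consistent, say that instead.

step 1: x = (38*8 + 25) mod 40 = 9 -> no discrepancy
step 2: x = (38*9 + 25) mod 40 = 7 -> checks out
step 3: x = (38*7 + 25) mod 40 = 11 -> the entry is off here
First deviation found at step 3; the corrected entry is x = 11.

step 3, x = 11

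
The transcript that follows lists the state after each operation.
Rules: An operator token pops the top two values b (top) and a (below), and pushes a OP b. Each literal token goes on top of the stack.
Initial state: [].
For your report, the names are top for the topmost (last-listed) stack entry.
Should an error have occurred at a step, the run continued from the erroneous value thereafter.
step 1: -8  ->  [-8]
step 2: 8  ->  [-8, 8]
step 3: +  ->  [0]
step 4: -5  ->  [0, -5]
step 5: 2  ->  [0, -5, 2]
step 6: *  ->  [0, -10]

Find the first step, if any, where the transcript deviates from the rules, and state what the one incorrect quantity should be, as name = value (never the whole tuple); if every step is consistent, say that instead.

1. push -8: top = -8 (exactly as logged)
2. push 8: top = 8 (confirmed correct)
3. -8 + 8 = 0 (checks out)
4. push -5: top = -5 (no discrepancy)
5. push 2: top = 2 (confirmed correct)
6. -5 * 2 = -10 (matches)
Nothing is out of place; the run is error-free.

no error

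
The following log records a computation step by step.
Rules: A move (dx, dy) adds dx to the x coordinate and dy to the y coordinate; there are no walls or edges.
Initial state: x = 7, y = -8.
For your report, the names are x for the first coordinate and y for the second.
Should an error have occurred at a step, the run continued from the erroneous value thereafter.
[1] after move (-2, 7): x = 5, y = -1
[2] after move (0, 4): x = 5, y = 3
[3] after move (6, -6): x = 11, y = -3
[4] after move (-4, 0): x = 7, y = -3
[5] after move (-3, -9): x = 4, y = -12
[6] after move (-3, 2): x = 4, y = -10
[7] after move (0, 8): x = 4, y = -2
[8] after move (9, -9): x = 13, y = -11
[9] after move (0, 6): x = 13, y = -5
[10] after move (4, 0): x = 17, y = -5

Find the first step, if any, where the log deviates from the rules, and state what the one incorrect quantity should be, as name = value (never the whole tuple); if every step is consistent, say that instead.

1. x = 7 + (-2) = 5, y = -8 + (7) = -1 (no discrepancy)
2. x = 5 + (0) = 5, y = -1 + (4) = 3 (verified)
3. x = 5 + (6) = 11, y = 3 + (-6) = -3 (checks out)
4. x = 11 + (-4) = 7, y = -3 + (0) = -3 (confirmed correct)
5. x = 7 + (-3) = 4, y = -3 + (-9) = -12 (in agreement)
6. x = 4 + (-3) = 1, y = -12 + (2) = -10 (the log disagrees here)
The audit stops at step 6: the recorded entry is wrong and should be x = 1.

step 6, x = 1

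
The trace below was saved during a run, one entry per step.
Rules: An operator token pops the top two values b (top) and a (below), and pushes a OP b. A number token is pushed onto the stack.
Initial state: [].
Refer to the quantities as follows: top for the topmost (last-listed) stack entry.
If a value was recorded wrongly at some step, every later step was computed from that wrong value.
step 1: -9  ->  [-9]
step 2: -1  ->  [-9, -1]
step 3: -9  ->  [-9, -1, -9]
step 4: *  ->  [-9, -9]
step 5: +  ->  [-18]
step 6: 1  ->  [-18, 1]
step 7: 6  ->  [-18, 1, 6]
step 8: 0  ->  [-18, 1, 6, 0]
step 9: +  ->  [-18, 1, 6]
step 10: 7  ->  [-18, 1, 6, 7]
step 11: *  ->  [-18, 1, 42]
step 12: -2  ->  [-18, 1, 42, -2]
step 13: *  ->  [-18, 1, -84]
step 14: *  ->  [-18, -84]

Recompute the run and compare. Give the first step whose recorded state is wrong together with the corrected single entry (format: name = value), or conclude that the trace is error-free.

Step 1: push -9: top = -9 — exactly as logged.
Step 2: push -1: top = -1 — verified.
Step 3: push -9: top = -9 — matches.
Step 4: -1 * -9 = 9 — the entry is off here.
So the first discrepancy is step 4, where the right value is top = 9.

step 4, top = 9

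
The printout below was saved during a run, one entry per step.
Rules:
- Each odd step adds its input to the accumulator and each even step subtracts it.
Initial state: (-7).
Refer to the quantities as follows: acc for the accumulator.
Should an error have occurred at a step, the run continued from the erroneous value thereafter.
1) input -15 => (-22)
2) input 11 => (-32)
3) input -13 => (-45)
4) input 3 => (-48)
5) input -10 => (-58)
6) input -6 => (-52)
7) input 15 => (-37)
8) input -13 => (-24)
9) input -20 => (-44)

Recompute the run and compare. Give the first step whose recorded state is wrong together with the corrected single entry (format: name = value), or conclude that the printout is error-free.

step 2, acc = -33

Step 1: acc = -7 + -15 = -22 — consistent with the printout.
Step 2: acc = -22 - 11 = -33 — the entry is off here.
Step 2 is the first one off; corrected, acc = -33.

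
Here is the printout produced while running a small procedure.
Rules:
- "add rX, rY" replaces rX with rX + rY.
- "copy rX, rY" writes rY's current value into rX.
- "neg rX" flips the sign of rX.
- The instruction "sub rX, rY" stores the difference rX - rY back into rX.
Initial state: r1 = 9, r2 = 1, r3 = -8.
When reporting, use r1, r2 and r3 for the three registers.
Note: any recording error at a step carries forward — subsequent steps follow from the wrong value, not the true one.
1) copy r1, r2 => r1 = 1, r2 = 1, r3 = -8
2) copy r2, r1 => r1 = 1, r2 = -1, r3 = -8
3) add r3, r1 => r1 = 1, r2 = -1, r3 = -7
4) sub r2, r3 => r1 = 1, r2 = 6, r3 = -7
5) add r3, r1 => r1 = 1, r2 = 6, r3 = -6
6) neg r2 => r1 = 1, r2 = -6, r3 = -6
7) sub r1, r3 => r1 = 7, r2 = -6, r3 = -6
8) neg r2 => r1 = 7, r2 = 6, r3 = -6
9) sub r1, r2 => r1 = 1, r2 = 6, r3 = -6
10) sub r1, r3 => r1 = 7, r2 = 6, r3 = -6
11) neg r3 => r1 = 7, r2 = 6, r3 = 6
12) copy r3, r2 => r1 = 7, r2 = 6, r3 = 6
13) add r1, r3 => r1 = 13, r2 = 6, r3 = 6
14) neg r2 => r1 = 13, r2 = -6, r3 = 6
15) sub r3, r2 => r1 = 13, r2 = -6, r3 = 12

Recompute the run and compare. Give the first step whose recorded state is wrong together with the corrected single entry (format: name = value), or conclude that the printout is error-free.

Step 1: r1 = 1 — confirmed correct.
Step 2: r2 = 1 — the printout disagrees here.
First deviation found at step 2; the corrected entry is r2 = 1.

step 2, r2 = 1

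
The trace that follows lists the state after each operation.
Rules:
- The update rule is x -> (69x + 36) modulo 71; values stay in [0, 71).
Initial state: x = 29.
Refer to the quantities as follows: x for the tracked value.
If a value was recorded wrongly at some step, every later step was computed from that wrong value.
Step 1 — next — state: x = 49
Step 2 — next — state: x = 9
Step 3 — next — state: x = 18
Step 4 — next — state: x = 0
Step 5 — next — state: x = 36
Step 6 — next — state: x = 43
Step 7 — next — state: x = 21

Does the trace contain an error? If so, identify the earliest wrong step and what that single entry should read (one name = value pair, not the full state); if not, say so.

step 6, x = 35

Recomputing the run from the initial state:
step 1: x = 49
step 2: x = 9
step 3: x = 18
step 4: x = 0
step 5: x = 36
step 6: x = 35
step 7: x = 37
The first disagreement with the trace is at step 6, where the value should be x = 35.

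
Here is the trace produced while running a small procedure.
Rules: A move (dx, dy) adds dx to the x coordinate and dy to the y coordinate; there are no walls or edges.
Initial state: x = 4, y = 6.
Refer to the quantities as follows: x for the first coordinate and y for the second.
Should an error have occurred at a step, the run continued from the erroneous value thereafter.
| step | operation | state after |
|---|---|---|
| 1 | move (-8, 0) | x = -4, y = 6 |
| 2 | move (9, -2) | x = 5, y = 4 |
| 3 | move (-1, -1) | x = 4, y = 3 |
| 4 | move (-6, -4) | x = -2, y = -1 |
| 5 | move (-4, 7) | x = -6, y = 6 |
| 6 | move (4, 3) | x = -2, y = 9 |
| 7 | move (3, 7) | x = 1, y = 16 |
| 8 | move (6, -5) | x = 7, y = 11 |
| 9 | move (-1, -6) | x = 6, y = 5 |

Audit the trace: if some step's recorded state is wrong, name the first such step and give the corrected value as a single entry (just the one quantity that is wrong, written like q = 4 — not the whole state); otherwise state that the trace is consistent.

no error

step 1: x = 4 + (-8) = -4, y = 6 + (0) = 6 -> checks out
step 2: x = -4 + (9) = 5, y = 6 + (-2) = 4 -> same as recorded
step 3: x = 5 + (-1) = 4, y = 4 + (-1) = 3 -> consistent with the trace
step 4: x = 4 + (-6) = -2, y = 3 + (-4) = -1 -> exactly as logged
step 5: x = -2 + (-4) = -6, y = -1 + (7) = 6 -> agrees with the trace
step 6: x = -6 + (4) = -2, y = 6 + (3) = 9 -> checks out
step 7: x = -2 + (3) = 1, y = 9 + (7) = 16 -> same as recorded
step 8: x = 1 + (6) = 7, y = 16 + (-5) = 11 -> no discrepancy
step 9: x = 7 + (-1) = 6, y = 11 + (-6) = 5 -> verified
All entries verified; no error found.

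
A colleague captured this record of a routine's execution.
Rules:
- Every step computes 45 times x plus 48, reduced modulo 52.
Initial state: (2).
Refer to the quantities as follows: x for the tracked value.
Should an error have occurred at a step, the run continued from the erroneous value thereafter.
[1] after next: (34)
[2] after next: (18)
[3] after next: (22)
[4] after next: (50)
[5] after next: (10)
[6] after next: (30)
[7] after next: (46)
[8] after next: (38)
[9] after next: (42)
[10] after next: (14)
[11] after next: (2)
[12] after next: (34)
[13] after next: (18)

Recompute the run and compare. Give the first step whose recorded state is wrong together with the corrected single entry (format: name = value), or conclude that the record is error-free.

step 3, x = 26

Recomputing the run from the initial state:
step 1: x = 34
step 2: x = 18
step 3: x = 26
step 4: x = 22
step 5: x = 50
step 6: x = 10
step 7: x = 30
step 8: x = 46
step 9: x = 38
step 10: x = 42
step 11: x = 14
step 12: x = 2
step 13: x = 34
The first disagreement with the record is at step 3, where the value should be x = 26.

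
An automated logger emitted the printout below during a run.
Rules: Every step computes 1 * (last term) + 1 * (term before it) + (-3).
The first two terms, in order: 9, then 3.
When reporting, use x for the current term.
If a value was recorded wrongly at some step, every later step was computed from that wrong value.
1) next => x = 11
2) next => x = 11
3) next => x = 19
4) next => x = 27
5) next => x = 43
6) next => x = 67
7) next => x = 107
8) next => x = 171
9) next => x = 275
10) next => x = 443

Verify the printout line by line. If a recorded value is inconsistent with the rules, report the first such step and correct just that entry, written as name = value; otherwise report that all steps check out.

step 1: x = 1*(3) + (1)*(9) + (-3) = 9 -> this is not what the printout shows
That makes step 1 the first incorrect line — x = 9 is what it should show.

step 1, x = 9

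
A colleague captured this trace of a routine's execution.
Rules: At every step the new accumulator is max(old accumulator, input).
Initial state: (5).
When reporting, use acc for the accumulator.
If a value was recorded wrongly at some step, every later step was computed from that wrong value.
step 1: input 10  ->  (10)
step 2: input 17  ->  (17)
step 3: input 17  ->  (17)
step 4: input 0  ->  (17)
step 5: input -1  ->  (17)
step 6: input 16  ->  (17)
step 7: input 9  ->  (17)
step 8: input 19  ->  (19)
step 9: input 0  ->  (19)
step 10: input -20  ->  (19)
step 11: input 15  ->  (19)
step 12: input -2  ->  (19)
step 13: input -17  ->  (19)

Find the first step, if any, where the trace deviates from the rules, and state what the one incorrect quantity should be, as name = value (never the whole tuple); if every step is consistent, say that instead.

no error

Step 1: acc = max(5, 10) = 10 — same as recorded.
Step 2: acc = max(10, 17) = 17 — matches.
Step 3: acc = max(17, 17) = 17 — exactly as logged.
Step 4: acc = max(17, 0) = 17 — verified.
Step 5: acc = max(17, -1) = 17 — confirmed correct.
Step 6: acc = max(17, 16) = 17 — matches.
Step 7: acc = max(17, 9) = 17 — confirmed correct.
Step 8: acc = max(17, 19) = 19 — matches.
Step 9: acc = max(19, 0) = 19 — exactly as logged.
Step 10: acc = max(19, -20) = 19 — checks out.
Step 11: acc = max(19, 15) = 19 — exactly as logged.
Step 12: acc = max(19, -2) = 19 — agrees with the trace.
Step 13: acc = max(19, -17) = 19 — checks out.
Nothing is out of place; the run is error-free.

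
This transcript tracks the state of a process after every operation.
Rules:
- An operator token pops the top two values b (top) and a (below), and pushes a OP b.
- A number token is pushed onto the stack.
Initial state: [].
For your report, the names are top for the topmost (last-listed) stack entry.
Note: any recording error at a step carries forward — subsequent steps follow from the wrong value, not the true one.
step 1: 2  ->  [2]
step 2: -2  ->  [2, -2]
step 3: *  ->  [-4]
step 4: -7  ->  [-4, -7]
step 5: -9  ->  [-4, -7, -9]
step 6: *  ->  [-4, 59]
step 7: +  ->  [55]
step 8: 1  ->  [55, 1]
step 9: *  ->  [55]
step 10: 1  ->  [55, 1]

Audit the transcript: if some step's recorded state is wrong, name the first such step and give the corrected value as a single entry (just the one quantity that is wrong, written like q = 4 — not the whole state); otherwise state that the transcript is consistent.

1. push 2: top = 2 (consistent with the transcript)
2. push -2: top = -2 (in agreement)
3. 2 * -2 = -4 (same as recorded)
4. push -7: top = -7 (consistent with the transcript)
5. push -9: top = -9 (confirmed correct)
6. -7 * -9 = 63 (a discrepancy with the transcript)
The earliest wrong entry is at step 6: it should read top = 63.

step 6, top = 63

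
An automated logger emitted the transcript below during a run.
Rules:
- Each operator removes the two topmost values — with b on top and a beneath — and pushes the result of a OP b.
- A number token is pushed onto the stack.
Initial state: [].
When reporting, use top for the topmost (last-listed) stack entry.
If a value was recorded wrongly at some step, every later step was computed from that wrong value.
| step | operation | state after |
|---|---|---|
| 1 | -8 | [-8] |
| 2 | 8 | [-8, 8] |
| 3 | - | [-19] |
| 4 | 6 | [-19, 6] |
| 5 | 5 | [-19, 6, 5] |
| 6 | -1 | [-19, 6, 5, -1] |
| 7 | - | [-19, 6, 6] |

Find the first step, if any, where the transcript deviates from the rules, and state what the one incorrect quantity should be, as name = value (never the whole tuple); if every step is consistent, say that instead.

step 3, top = -16

Step 1: push -8: top = -8 — consistent with the transcript.
Step 2: push 8: top = 8 — same as recorded.
Step 3: -8 - 8 = -16 — the recorded entry deviates here.
The earliest wrong entry is at step 3: it should read top = -16.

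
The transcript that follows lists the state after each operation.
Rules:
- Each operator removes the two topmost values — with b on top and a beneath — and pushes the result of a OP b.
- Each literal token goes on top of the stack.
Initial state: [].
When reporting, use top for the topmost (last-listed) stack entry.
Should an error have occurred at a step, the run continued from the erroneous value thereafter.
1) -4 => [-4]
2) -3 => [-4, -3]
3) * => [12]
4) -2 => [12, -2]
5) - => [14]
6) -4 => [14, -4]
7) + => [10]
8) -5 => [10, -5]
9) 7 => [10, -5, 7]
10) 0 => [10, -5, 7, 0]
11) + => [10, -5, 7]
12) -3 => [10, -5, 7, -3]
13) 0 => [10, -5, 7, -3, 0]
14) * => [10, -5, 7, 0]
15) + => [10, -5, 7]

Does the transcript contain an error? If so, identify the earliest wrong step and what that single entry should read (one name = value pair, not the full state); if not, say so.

Step 1: push -4: top = -4 — agrees with the transcript.
Step 2: push -3: top = -3 — verified.
Step 3: -4 * -3 = 12 — no discrepancy.
Step 4: push -2: top = -2 — confirmed correct.
Step 5: 12 - -2 = 14 — no discrepancy.
Step 6: push -4: top = -4 — confirmed correct.
Step 7: 14 + -4 = 10 — matches.
Step 8: push -5: top = -5 — matches.
Step 9: push 7: top = 7 — consistent with the transcript.
Step 10: push 0: top = 0 — verified.
Step 11: 7 + 0 = 7 — consistent with the transcript.
Step 12: push -3: top = -3 — same as recorded.
Step 13: push 0: top = 0 — checks out.
Step 14: -3 * 0 = 0 — no discrepancy.
Step 15: 7 + 0 = 7 — confirmed correct.
The recomputation confirms every line.

no error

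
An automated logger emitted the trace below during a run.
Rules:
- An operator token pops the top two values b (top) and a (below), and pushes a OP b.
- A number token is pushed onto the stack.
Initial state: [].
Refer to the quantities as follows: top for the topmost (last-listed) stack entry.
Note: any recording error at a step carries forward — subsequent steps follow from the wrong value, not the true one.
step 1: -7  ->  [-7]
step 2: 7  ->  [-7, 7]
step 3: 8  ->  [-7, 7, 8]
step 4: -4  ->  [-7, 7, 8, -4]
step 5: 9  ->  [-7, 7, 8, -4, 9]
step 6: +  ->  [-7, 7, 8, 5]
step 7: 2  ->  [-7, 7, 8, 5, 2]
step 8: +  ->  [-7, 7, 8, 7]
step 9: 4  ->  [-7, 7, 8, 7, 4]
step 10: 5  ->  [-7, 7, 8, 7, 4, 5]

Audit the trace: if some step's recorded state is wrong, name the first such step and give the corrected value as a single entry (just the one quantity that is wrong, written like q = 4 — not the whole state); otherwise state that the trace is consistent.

no error

Recomputing the run from the initial state:
step 1: [-7]
step 2: [-7, 7]
step 3: [-7, 7, 8]
step 4: [-7, 7, 8, -4]
step 5: [-7, 7, 8, -4, 9]
step 6: [-7, 7, 8, 5]
step 7: [-7, 7, 8, 5, 2]
step 8: [-7, 7, 8, 7]
step 9: [-7, 7, 8, 7, 4]
step 10: [-7, 7, 8, 7, 4, 5]
This matches the trace at every step.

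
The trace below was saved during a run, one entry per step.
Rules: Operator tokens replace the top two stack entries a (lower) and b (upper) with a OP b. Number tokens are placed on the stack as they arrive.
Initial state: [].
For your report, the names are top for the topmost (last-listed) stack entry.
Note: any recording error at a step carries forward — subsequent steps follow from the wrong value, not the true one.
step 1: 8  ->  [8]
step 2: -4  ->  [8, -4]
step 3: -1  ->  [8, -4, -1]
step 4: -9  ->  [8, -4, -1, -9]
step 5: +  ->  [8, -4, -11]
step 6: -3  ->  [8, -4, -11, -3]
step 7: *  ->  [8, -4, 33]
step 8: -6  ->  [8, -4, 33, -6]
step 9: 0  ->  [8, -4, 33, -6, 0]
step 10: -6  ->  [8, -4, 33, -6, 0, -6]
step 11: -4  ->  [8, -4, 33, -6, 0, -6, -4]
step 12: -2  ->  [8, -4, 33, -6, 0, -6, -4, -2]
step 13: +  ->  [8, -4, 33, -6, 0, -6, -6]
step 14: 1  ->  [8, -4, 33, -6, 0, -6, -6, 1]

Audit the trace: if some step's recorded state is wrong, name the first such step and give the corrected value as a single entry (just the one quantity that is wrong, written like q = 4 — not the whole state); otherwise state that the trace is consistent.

step 1: push 8: top = 8 -> in agreement
step 2: push -4: top = -4 -> confirmed correct
step 3: push -1: top = -1 -> confirmed correct
step 4: push -9: top = -9 -> in agreement
step 5: -1 + -9 = -10 -> first mismatch against the trace
First deviation found at step 5; the corrected entry is top = -10.

step 5, top = -10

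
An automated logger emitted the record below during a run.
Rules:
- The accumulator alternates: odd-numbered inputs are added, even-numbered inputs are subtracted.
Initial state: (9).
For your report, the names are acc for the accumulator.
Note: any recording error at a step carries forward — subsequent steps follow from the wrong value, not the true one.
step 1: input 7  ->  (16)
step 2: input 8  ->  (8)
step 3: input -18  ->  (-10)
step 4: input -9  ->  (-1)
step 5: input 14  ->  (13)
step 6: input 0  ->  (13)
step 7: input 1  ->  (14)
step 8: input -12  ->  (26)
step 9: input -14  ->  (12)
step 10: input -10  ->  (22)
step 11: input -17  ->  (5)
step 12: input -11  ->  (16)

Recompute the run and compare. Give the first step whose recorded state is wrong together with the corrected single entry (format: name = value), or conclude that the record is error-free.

no error

1. acc = 9 + 7 = 16 (consistent with the record)
2. acc = 16 - 8 = 8 (verified)
3. acc = 8 + -18 = -10 (exactly as logged)
4. acc = -10 - -9 = -1 (consistent with the record)
5. acc = -1 + 14 = 13 (exactly as logged)
6. acc = 13 - 0 = 13 (checks out)
7. acc = 13 + 1 = 14 (verified)
8. acc = 14 - -12 = 26 (same as recorded)
9. acc = 26 + -14 = 12 (matches)
10. acc = 12 - -10 = 22 (checks out)
11. acc = 22 + -17 = 5 (confirmed correct)
12. acc = 5 - -11 = 16 (agrees with the record)
No step deviates from the rules.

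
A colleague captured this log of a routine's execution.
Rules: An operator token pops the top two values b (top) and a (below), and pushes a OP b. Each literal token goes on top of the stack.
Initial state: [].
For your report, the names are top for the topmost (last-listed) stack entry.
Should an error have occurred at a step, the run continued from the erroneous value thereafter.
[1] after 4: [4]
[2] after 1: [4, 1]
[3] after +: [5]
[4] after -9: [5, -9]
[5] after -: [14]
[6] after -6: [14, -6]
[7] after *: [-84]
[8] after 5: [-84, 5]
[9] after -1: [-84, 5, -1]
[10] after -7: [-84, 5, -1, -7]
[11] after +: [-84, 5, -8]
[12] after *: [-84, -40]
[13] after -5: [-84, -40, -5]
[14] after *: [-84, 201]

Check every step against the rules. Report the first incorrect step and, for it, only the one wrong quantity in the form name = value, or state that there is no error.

step 14, top = 200

Recomputing the run from the initial state:
step 1: [4]
step 2: [4, 1]
step 3: [5]
step 4: [5, -9]
step 5: [14]
step 6: [14, -6]
step 7: [-84]
step 8: [-84, 5]
step 9: [-84, 5, -1]
step 10: [-84, 5, -1, -7]
step 11: [-84, 5, -8]
step 12: [-84, -40]
step 13: [-84, -40, -5]
step 14: [-84, 200]
The first disagreement with the log is at step 14, where the value should be top = 200.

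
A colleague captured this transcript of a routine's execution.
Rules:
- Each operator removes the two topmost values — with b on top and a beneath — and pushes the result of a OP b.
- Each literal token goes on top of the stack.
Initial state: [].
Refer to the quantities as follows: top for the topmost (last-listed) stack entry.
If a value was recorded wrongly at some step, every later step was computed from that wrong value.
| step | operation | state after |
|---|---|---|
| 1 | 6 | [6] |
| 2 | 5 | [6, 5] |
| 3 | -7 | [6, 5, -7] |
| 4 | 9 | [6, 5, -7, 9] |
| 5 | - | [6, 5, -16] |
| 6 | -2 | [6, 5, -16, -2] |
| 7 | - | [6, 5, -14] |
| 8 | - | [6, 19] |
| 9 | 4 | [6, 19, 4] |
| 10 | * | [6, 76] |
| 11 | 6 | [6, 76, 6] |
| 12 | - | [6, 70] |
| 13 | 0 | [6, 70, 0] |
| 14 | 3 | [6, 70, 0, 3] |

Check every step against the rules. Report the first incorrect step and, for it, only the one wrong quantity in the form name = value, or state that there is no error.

step 1: push 6: top = 6 -> no discrepancy
step 2: push 5: top = 5 -> same as recorded
step 3: push -7: top = -7 -> in agreement
step 4: push 9: top = 9 -> same as recorded
step 5: -7 - 9 = -16 -> agrees with the transcript
step 6: push -2: top = -2 -> in agreement
step 7: -16 - -2 = -14 -> exactly as logged
step 8: 5 - -14 = 19 -> matches
step 9: push 4: top = 4 -> no discrepancy
step 10: 19 * 4 = 76 -> confirmed correct
step 11: push 6: top = 6 -> exactly as logged
step 12: 76 - 6 = 70 -> checks out
step 13: push 0: top = 0 -> in agreement
step 14: push 3: top = 3 -> exactly as logged
All entries verified; no error found.

no error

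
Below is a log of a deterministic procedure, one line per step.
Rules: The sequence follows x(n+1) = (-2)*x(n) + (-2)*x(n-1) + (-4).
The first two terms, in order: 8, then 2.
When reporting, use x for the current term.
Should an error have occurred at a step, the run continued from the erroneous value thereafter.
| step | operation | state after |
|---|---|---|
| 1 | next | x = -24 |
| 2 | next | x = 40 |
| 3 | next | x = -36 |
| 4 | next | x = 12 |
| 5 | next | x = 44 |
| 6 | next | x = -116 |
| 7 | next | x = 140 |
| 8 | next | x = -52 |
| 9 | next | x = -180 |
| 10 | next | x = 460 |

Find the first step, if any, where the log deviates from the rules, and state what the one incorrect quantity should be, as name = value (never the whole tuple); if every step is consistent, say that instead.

step 1: x = -2*(2) + (-2)*(8) + (-4) = -24 -> same as recorded
step 2: x = -2*(-24) + (-2)*(2) + (-4) = 40 -> verified
step 3: x = -2*(40) + (-2)*(-24) + (-4) = -36 -> no discrepancy
step 4: x = -2*(-36) + (-2)*(40) + (-4) = -12 -> the log disagrees here
That makes step 4 the first incorrect line — x = -12 is what it should show.

step 4, x = -12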